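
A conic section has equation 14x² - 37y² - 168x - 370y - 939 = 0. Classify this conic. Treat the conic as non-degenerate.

No xy term. Coefficients of x² and y² are A = 14, C = -37.
A and C have opposite signs ⇒ hyperbola.

hyperbola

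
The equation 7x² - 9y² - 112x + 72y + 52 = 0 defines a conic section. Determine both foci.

(0, 4) and (16, 4)

Collect terms: 7(x² - 16x) -9(y² - 8y) = -52
Complete the square in x and y: 7(x - 8)² -9(y - 4)² = -52 + 448 - 144 = 252
Divide through by 252 to get (x - 8)²/36 - (y - 4)²/28 = 1.
Hyperbola, center (8, 4), transverse axis horizontal; a² = 36, b² = 28.
c² = a² + b² = 36 + 28 = 64, so c = 8.
Foci lie on the horizontal axis through the center: (h ± c, k).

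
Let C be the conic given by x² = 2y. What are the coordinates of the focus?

(0, 1/2)

Vertex (0, 0); 4p = 2 so p = 1/2. Opens up.
Focus is p units from the vertex along the axis: (h, k + p).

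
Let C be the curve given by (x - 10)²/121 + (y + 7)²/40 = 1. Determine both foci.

(1, -7) and (19, -7)

Center (10, -7). The larger denominator 121 sits under the x-term, so the major axis is horizontal; a² = 121, b² = 40.
c² = a² - b² = 121 - 40 = 81, so c = 9.
Foci lie on the horizontal axis through the center: (h ± c, k).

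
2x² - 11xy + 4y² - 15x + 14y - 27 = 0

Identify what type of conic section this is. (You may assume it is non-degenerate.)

hyperbola

A = 2, B = -11, C = 4.
Discriminant B² − 4AC = (-11)² − 4·2·4 = 89.
B² − 4AC > 0 ⇒ hyperbola.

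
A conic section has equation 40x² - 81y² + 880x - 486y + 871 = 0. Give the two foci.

Group: 40(x² + 22x) -81(y² + 6y) = -871
Complete the square: 40(x + 11)² -81(y + 3)² = -871 + 4840 - 729 = 3240
Divide through by 3240 to get (x + 11)²/81 - (y + 3)²/40 = 1.
Hyperbola, center (-11, -3), transverse axis horizontal; a² = 81, b² = 40.
c² = a² + b² = 81 + 40 = 121, so c = 11.
Foci lie on the horizontal axis through the center: (h ± c, k).

(-22, -3) and (0, -3)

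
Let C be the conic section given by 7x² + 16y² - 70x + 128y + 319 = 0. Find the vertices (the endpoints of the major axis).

(1, -4) and (9, -4)

7(x² - 10x) + 16(y² + 8y) = -319
Completing the square gives 7(x - 5)² + 16(y + 4)² = -319 + 175 + 256 = 112.
Dividing both sides by 112: (x - 5)²/16 + (y + 4)²/7 = 1
Ellipse, center (5, -4), major axis horizontal; a² = 16, b² = 7.
a = 4. Vertices at (h ± a, k).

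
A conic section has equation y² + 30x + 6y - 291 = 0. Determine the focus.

(5/2, -3)

Only y is squared. Complete the square in y: (y + 3)² = -30(x - 10).
Vertex (10, -3); 4p = -30 so p = -15/2. Opens left.
Focus is p units from the vertex along the axis: (h + p, k).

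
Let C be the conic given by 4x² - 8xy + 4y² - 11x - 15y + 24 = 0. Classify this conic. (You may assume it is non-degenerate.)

A = 4, B = -8, C = 4.
Discriminant B² − 4AC = (-8)² − 4·4·4 = 0.
B² − 4AC = 0 ⇒ parabola.

parabola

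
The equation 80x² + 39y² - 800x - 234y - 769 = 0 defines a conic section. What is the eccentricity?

Group: 80(x² - 10x) + 39(y² - 6y) = 769
Complete the square: 80(x - 5)² + 39(y - 3)² = 769 + 2000 + 351 = 3120
Dividing both sides by 3120: (x - 5)²/39 + (y - 3)²/80 = 1
Ellipse, center (5, 3), major axis vertical; a² = 80, b² = 39.
c² = a² - b² = 41, so c = √41.
e = c/a = √41/4√5 = √205/20.

e = √205/20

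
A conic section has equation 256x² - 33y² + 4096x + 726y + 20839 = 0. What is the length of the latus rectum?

33/8

256(x² + 16x) -33(y² - 22y) = -20839
Complete the square: 256(x + 8)² -33(y - 11)² = -20839 + 16384 - 3993 = -8448
Dividing both sides by -8448: (y - 11)²/256 - (x + 8)²/33 = 1
Hyperbola, center (-8, 11), transverse axis vertical; a² = 256, b² = 33.
Latus rectum length = 2b²/a = 2·33/16 = 33/8.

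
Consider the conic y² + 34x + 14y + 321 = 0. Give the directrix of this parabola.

x = 1/2

Only y is squared. Complete the square in y: (y + 7)² = -34(x + 8).
Vertex (-8, -7); 4p = -34 so p = -17/2. Opens left.
Directrix is the vertical line x = h − p = -8 − (-17/2) = 1/2.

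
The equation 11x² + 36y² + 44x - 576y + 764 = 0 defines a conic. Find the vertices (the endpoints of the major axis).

(-14, 8) and (10, 8)

Group: 11(x² + 4x) + 36(y² - 16y) = -764
Complete the square in x and y: 11(x + 2)² + 36(y - 8)² = -764 + 44 + 2304 = 1584
Dividing both sides by 1584: (x + 2)²/144 + (y - 8)²/44 = 1
Ellipse, center (-2, 8), major axis horizontal; a² = 144, b² = 44.
a = 12. Vertices at (h ± a, k).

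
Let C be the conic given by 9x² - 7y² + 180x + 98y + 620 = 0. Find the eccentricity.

Rearranging, 9(x² + 20x) -7(y² - 14y) = -620.
Complete the square in x and y: 9(x + 10)² -7(y - 7)² = -620 + 900 - 343 = -63
Dividing both sides by -63: (y - 7)²/9 - (x + 10)²/7 = 1
Hyperbola, center (-10, 7), transverse axis vertical; a² = 9, b² = 7.
c² = a² + b² = 16, so c = 4.
e = c/a = 4/3.

e = 4/3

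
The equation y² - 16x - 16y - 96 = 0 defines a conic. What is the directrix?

x = -14

Only y is squared. Complete the square in y: (y - 8)² = 16(x + 10).
Vertex (-10, 8); 4p = 16 so p = 4. Opens right.
Directrix is the vertical line x = h − p = -10 − (4) = -14.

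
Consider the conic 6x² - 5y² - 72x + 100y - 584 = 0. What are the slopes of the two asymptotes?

Collect terms: 6(x² - 12x) -5(y² - 20y) = 584
Completing the square gives 6(x - 6)² -5(y - 10)² = 584 + 216 - 500 = 300.
Dividing both sides by 300: (x - 6)²/50 - (y - 10)²/60 = 1
Hyperbola, center (6, 10), transverse axis horizontal; a² = 50, b² = 60.
For a horizontal hyperbola the asymptotes have slope ±b/a.
Here that is ±2√15/5√2 = ±√30/5.

√30/5 and -√30/5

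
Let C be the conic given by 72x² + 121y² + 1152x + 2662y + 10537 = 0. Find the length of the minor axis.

Collect terms: 72(x² + 16x) + 121(y² + 22y) = -10537
Complete the square: 72(x + 8)² + 121(y + 11)² = -10537 + 4608 + 14641 = 8712
Divide by 8712: (x + 8)²/121 + (y + 11)²/72 = 1
Ellipse, center (-8, -11), major axis horizontal; a² = 121, b² = 72.
b² = 72 so b = 6√2; the minor axis has length 2b = 12√2.

12√2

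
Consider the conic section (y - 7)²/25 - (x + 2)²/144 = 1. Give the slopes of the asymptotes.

5/12 and -5/12

Center (-2, 7). The positive term is the y-term, so the transverse axis is vertical; a² = 25, b² = 144.
For a vertical hyperbola the asymptotes have slope ±a/b.
Here that is ±5/12.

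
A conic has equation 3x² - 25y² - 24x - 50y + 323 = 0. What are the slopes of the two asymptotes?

√3/5 and -√3/5

Group the x- and y-terms: 3(x² - 8x) -25(y² + 2y) = -323
Complete the square in x and y: 3(x - 4)² -25(y + 1)² = -323 + 48 - 25 = -300
Divide by -300: (y + 1)²/12 - (x - 4)²/100 = 1
Hyperbola, center (4, -1), transverse axis vertical; a² = 12, b² = 100.
For a vertical hyperbola the asymptotes have slope ±a/b.
Here that is ±2√3/10 = ±√3/5.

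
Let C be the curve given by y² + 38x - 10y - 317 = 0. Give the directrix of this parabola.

Only y is squared. Complete the square in y: (y - 5)² = -38(x - 9).
Vertex (9, 5); 4p = -38 so p = -19/2. Opens left.
Directrix is the vertical line x = h − p = 9 − (-19/2) = 37/2.

x = 37/2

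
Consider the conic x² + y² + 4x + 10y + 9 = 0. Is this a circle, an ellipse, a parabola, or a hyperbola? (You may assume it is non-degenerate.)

circle

No xy term. Coefficients of x² and y² are A = 1, C = 1.
A = C (same sign) ⇒ circle.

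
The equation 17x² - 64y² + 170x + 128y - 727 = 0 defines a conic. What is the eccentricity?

e = 9/8

17(x² + 10x) -64(y² - 2y) = 727
Complete the square: 17(x + 5)² -64(y - 1)² = 727 + 425 - 64 = 1088
Dividing both sides by 1088: (x + 5)²/64 - (y - 1)²/17 = 1
Hyperbola, center (-5, 1), transverse axis horizontal; a² = 64, b² = 17.
c² = a² + b² = 81, so c = 9.
e = c/a = 9/8.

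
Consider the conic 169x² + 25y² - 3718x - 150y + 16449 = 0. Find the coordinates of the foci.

(11, -9) and (11, 15)

Rearranging, 169(x² - 22x) + 25(y² - 6y) = -16449.
169(x - 11)² + 25(y - 3)² = -16449 + 20449 + 225 = 4225
Divide by 4225: (x - 11)²/25 + (y - 3)²/169 = 1
Ellipse, center (11, 3), major axis vertical; a² = 169, b² = 25.
c² = a² - b² = 169 - 25 = 144, so c = 12.
Foci lie on the vertical axis through the center: (h, k ± c).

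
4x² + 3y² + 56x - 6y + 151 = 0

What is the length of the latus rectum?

4(x² + 14x) + 3(y² - 2y) = -151
Complete the square in x and y: 4(x + 7)² + 3(y - 1)² = -151 + 196 + 3 = 48
Divide by 48: (x + 7)²/12 + (y - 1)²/16 = 1
Ellipse, center (-7, 1), major axis vertical; a² = 16, b² = 12.
Latus rectum length = 2b²/a = 2·12/4 = 6.

6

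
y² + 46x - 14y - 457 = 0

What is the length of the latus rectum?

Only y is squared. Complete the square in y: (y - 7)² = -46(x - 11).
Vertex (11, 7); 4p = -46 so p = -23/2. Opens left.
Latus rectum length = |4p| = 46.

46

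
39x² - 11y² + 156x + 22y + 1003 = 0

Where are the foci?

Group: 39(x² + 4x) -11(y² - 2y) = -1003
39(x + 2)² -11(y - 1)² = -1003 + 156 - 11 = -858
Divide through by -858 to get (y - 1)²/78 - (x + 2)²/22 = 1.
Hyperbola, center (-2, 1), transverse axis vertical; a² = 78, b² = 22.
c² = a² + b² = 78 + 22 = 100, so c = 10.
Foci lie on the vertical axis through the center: (h, k ± c).

(-2, -9) and (-2, 11)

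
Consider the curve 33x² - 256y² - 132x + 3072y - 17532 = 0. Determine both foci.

Group the x- and y-terms: 33(x² - 4x) -256(y² - 12y) = 17532
Complete the square in x and y: 33(x - 2)² -256(y - 6)² = 17532 + 132 - 9216 = 8448
Divide through by 8448 to get (x - 2)²/256 - (y - 6)²/33 = 1.
Hyperbola, center (2, 6), transverse axis horizontal; a² = 256, b² = 33.
c² = a² + b² = 256 + 33 = 289, so c = 17.
Foci lie on the horizontal axis through the center: (h ± c, k).

(-15, 6) and (19, 6)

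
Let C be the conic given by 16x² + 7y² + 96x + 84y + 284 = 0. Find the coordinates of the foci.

Rearranging, 16(x² + 6x) + 7(y² + 12y) = -284.
Complete the square in x and y: 16(x + 3)² + 7(y + 6)² = -284 + 144 + 252 = 112
Divide through by 112 to get (x + 3)²/7 + (y + 6)²/16 = 1.
Ellipse, center (-3, -6), major axis vertical; a² = 16, b² = 7.
c² = a² - b² = 16 - 7 = 9, so c = 3.
Foci lie on the vertical axis through the center: (h, k ± c).

(-3, -9) and (-3, -3)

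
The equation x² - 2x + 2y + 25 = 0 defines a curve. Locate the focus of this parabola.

(1, -25/2)

Only x is squared. Complete the square in x: (x - 1)² = -2(y + 12).
Vertex (1, -12); 4p = -2 so p = -1/2. Opens down.
Focus is p units from the vertex along the axis: (h, k + p).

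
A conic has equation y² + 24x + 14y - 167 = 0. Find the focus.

(3, -7)

Only y is squared. Complete the square in y: (y + 7)² = -24(x - 9).
Vertex (9, -7); 4p = -24 so p = -6. Opens left.
Focus is p units from the vertex along the axis: (h + p, k).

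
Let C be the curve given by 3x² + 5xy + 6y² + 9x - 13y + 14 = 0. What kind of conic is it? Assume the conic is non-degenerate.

A = 3, B = 5, C = 6.
Discriminant B² − 4AC = 5² − 4·3·6 = -47.
B² − 4AC < 0 ⇒ ellipse.

ellipse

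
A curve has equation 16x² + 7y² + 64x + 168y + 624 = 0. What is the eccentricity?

e = 3/4

Group: 16(x² + 4x) + 7(y² + 24y) = -624
Complete the square: 16(x + 2)² + 7(y + 12)² = -624 + 64 + 1008 = 448
Divide through by 448 to get (x + 2)²/28 + (y + 12)²/64 = 1.
Ellipse, center (-2, -12), major axis vertical; a² = 64, b² = 28.
c² = a² - b² = 36, so c = 6.
e = c/a = 6/8 = 3/4.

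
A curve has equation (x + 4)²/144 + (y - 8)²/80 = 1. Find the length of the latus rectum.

40/3

Center (-4, 8). The larger denominator 144 sits under the x-term, so the major axis is horizontal; a² = 144, b² = 80.
Latus rectum length = 2b²/a = 2·80/12 = 40/3.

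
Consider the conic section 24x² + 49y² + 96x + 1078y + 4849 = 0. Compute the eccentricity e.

e = 5/7

Group: 24(x² + 4x) + 49(y² + 22y) = -4849
24(x + 2)² + 49(y + 11)² = -4849 + 96 + 5929 = 1176
Divide through by 1176 to get (x + 2)²/49 + (y + 11)²/24 = 1.
Ellipse, center (-2, -11), major axis horizontal; a² = 49, b² = 24.
c² = a² - b² = 25, so c = 5.
e = c/a = 5/7.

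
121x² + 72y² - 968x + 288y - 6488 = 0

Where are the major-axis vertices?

Rearranging, 121(x² - 8x) + 72(y² + 4y) = 6488.
Complete the square: 121(x - 4)² + 72(y + 2)² = 6488 + 1936 + 288 = 8712
Dividing both sides by 8712: (x - 4)²/72 + (y + 2)²/121 = 1
Ellipse, center (4, -2), major axis vertical; a² = 121, b² = 72.
a = 11. Vertices at (h, k ± a).

(4, -13) and (4, 9)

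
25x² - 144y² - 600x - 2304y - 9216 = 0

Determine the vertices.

(0, -8) and (24, -8)

25(x² - 24x) -144(y² + 16y) = 9216
25(x - 12)² -144(y + 8)² = 9216 + 3600 - 9216 = 3600
Dividing both sides by 3600: (x - 12)²/144 - (y + 8)²/25 = 1
Hyperbola, center (12, -8), transverse axis horizontal; a² = 144, b² = 25.
a = 12. Vertices at (h ± a, k).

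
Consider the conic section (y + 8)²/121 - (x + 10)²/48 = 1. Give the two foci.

(-10, -21) and (-10, 5)

Center (-10, -8). The positive term is the y-term, so the transverse axis is vertical; a² = 121, b² = 48.
c² = a² + b² = 121 + 48 = 169, so c = 13.
Foci lie on the vertical axis through the center: (h, k ± c).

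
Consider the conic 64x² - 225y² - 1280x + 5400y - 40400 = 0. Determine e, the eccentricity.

64(x² - 20x) -225(y² - 24y) = 40400
Complete the square in x and y: 64(x - 10)² -225(y - 12)² = 40400 + 6400 - 32400 = 14400
Dividing both sides by 14400: (x - 10)²/225 - (y - 12)²/64 = 1
Hyperbola, center (10, 12), transverse axis horizontal; a² = 225, b² = 64.
c² = a² + b² = 289, so c = 17.
e = c/a = 17/15.

e = 17/15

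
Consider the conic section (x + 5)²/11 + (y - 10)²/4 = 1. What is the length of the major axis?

Center (-5, 10). The larger denominator 11 sits under the x-term, so the major axis is horizontal; a² = 11, b² = 4.
a² = 11 so a = √11; the major axis has length 2a = 2√11.

2√11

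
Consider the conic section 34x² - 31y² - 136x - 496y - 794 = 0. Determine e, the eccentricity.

e = √2210/34

Group: 34(x² - 4x) -31(y² + 16y) = 794
Completing the square gives 34(x - 2)² -31(y + 8)² = 794 + 136 - 1984 = -1054.
Divide through by -1054 to get (y + 8)²/34 - (x - 2)²/31 = 1.
Hyperbola, center (2, -8), transverse axis vertical; a² = 34, b² = 31.
c² = a² + b² = 65, so c = √65.
e = c/a = √65/√34 = √2210/34.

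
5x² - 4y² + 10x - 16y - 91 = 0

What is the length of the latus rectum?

Collect terms: 5(x² + 2x) -4(y² + 4y) = 91
Complete the square: 5(x + 1)² -4(y + 2)² = 91 + 5 - 16 = 80
Divide through by 80 to get (x + 1)²/16 - (y + 2)²/20 = 1.
Hyperbola, center (-1, -2), transverse axis horizontal; a² = 16, b² = 20.
Latus rectum length = 2b²/a = 2·20/4 = 10.

10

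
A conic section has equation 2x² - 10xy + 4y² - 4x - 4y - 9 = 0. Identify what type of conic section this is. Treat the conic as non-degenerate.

A = 2, B = -10, C = 4.
Discriminant B² − 4AC = (-10)² − 4·2·4 = 68.
B² − 4AC > 0 ⇒ hyperbola.

hyperbola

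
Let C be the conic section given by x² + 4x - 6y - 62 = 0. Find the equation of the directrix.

y = -25/2

Only x is squared. Complete the square in x: (x + 2)² = 6(y + 11).
Vertex (-2, -11); 4p = 6 so p = 3/2. Opens up.
Directrix is the horizontal line y = k − p = -11 − (3/2) = -25/2.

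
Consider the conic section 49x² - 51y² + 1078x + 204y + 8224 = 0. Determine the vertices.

(-11, -5) and (-11, 9)

49(x² + 22x) -51(y² - 4y) = -8224
Complete the square: 49(x + 11)² -51(y - 2)² = -8224 + 5929 - 204 = -2499
Dividing both sides by -2499: (y - 2)²/49 - (x + 11)²/51 = 1
Hyperbola, center (-11, 2), transverse axis vertical; a² = 49, b² = 51.
a = 7. Vertices at (h, k ± a).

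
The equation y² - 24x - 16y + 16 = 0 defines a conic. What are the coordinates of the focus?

(4, 8)

Only y is squared. Complete the square in y: (y - 8)² = 24(x + 2).
Vertex (-2, 8); 4p = 24 so p = 6. Opens right.
Focus is p units from the vertex along the axis: (h + p, k).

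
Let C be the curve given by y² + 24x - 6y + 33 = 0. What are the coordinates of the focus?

(-7, 3)

Only y is squared. Complete the square in y: (y - 3)² = -24(x + 1).
Vertex (-1, 3); 4p = -24 so p = -6. Opens left.
Focus is p units from the vertex along the axis: (h + p, k).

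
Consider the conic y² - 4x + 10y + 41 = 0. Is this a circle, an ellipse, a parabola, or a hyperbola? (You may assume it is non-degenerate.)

parabola

No xy term. Coefficients of x² and y² are A = 0, C = 1.
Exactly one squared variable ⇒ parabola.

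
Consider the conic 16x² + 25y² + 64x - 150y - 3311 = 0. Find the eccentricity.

e = 3/5

Rearranging, 16(x² + 4x) + 25(y² - 6y) = 3311.
Completing the square gives 16(x + 2)² + 25(y - 3)² = 3311 + 64 + 225 = 3600.
Divide by 3600: (x + 2)²/225 + (y - 3)²/144 = 1
Ellipse, center (-2, 3), major axis horizontal; a² = 225, b² = 144.
c² = a² - b² = 81, so c = 9.
e = c/a = 9/15 = 3/5.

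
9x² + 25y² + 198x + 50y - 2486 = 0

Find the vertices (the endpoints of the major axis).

(-31, -1) and (9, -1)

Group the x- and y-terms: 9(x² + 22x) + 25(y² + 2y) = 2486
9(x + 11)² + 25(y + 1)² = 2486 + 1089 + 25 = 3600
Divide through by 3600 to get (x + 11)²/400 + (y + 1)²/144 = 1.
Ellipse, center (-11, -1), major axis horizontal; a² = 400, b² = 144.
a = 20. Vertices at (h ± a, k).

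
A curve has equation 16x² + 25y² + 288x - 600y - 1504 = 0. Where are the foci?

(-21, 12) and (3, 12)

Group: 16(x² + 18x) + 25(y² - 24y) = 1504
Complete the square in x and y: 16(x + 9)² + 25(y - 12)² = 1504 + 1296 + 3600 = 6400
Divide through by 6400 to get (x + 9)²/400 + (y - 12)²/256 = 1.
Ellipse, center (-9, 12), major axis horizontal; a² = 400, b² = 256.
c² = a² - b² = 400 - 256 = 144, so c = 12.
Foci lie on the horizontal axis through the center: (h ± c, k).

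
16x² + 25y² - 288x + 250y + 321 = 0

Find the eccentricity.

Rearranging, 16(x² - 18x) + 25(y² + 10y) = -321.
Complete the square: 16(x - 9)² + 25(y + 5)² = -321 + 1296 + 625 = 1600
Dividing both sides by 1600: (x - 9)²/100 + (y + 5)²/64 = 1
Ellipse, center (9, -5), major axis horizontal; a² = 100, b² = 64.
c² = a² - b² = 36, so c = 6.
e = c/a = 6/10 = 3/5.

e = 3/5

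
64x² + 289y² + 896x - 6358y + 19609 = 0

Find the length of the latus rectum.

128/17

Rearranging, 64(x² + 14x) + 289(y² - 22y) = -19609.
64(x + 7)² + 289(y - 11)² = -19609 + 3136 + 34969 = 18496
Divide through by 18496 to get (x + 7)²/289 + (y - 11)²/64 = 1.
Ellipse, center (-7, 11), major axis horizontal; a² = 289, b² = 64.
Latus rectum length = 2b²/a = 2·64/17 = 128/17.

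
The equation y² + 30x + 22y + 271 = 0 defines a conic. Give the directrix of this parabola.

Only y is squared. Complete the square in y: (y + 11)² = -30(x + 5).
Vertex (-5, -11); 4p = -30 so p = -15/2. Opens left.
Directrix is the vertical line x = h − p = -5 − (-15/2) = 5/2.

x = 5/2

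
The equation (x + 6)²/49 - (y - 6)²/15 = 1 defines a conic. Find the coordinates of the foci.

Center (-6, 6). The positive term is the x-term, so the transverse axis is horizontal; a² = 49, b² = 15.
c² = a² + b² = 49 + 15 = 64, so c = 8.
Foci lie on the horizontal axis through the center: (h ± c, k).

(-14, 6) and (2, 6)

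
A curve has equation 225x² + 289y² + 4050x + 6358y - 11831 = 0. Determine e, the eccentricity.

e = 8/17

225(x² + 18x) + 289(y² + 22y) = 11831
225(x + 9)² + 289(y + 11)² = 11831 + 18225 + 34969 = 65025
Divide by 65025: (x + 9)²/289 + (y + 11)²/225 = 1
Ellipse, center (-9, -11), major axis horizontal; a² = 289, b² = 225.
c² = a² - b² = 64, so c = 8.
e = c/a = 8/17.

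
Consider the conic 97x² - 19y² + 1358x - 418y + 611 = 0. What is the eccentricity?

e = 2√551/19

97(x² + 14x) -19(y² + 22y) = -611
Completing the square gives 97(x + 7)² -19(y + 11)² = -611 + 4753 - 2299 = 1843.
Divide through by 1843 to get (x + 7)²/19 - (y + 11)²/97 = 1.
Hyperbola, center (-7, -11), transverse axis horizontal; a² = 19, b² = 97.
c² = a² + b² = 116, so c = 2√29.
e = c/a = 2√29/√19 = 2√551/19.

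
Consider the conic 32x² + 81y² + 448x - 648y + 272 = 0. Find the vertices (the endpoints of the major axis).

(-16, 4) and (2, 4)

Collect terms: 32(x² + 14x) + 81(y² - 8y) = -272
Complete the square: 32(x + 7)² + 81(y - 4)² = -272 + 1568 + 1296 = 2592
Divide through by 2592 to get (x + 7)²/81 + (y - 4)²/32 = 1.
Ellipse, center (-7, 4), major axis horizontal; a² = 81, b² = 32.
a = 9. Vertices at (h ± a, k).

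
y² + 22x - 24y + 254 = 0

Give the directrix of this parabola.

Only y is squared. Complete the square in y: (y - 12)² = -22(x + 5).
Vertex (-5, 12); 4p = -22 so p = -11/2. Opens left.
Directrix is the vertical line x = h − p = -5 − (-11/2) = 1/2.

x = 1/2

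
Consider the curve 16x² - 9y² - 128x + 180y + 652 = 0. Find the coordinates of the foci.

Collect terms: 16(x² - 8x) -9(y² - 20y) = -652
Complete the square: 16(x - 4)² -9(y - 10)² = -652 + 256 - 900 = -1296
Divide by -1296: (y - 10)²/144 - (x - 4)²/81 = 1
Hyperbola, center (4, 10), transverse axis vertical; a² = 144, b² = 81.
c² = a² + b² = 144 + 81 = 225, so c = 15.
Foci lie on the vertical axis through the center: (h, k ± c).

(4, -5) and (4, 25)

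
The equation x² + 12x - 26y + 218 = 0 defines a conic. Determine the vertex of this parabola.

(-6, 7)

Only x is squared. Complete the square in x: (x + 6)² = 26(y - 7).
Vertex (-6, 7); 4p = 26 so p = 13/2. Opens up.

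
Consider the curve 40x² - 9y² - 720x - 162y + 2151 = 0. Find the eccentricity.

e = 7/3

Group the x- and y-terms: 40(x² - 18x) -9(y² + 18y) = -2151
Completing the square gives 40(x - 9)² -9(y + 9)² = -2151 + 3240 - 729 = 360.
Divide by 360: (x - 9)²/9 - (y + 9)²/40 = 1
Hyperbola, center (9, -9), transverse axis horizontal; a² = 9, b² = 40.
c² = a² + b² = 49, so c = 7.
e = c/a = 7/3.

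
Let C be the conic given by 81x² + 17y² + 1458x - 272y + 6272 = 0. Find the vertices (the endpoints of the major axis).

(-9, -1) and (-9, 17)

Rearranging, 81(x² + 18x) + 17(y² - 16y) = -6272.
Complete the square in x and y: 81(x + 9)² + 17(y - 8)² = -6272 + 6561 + 1088 = 1377
Divide by 1377: (x + 9)²/17 + (y - 8)²/81 = 1
Ellipse, center (-9, 8), major axis vertical; a² = 81, b² = 17.
a = 9. Vertices at (h, k ± a).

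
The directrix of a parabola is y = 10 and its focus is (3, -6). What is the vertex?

(3, 2)

The vertex is the midpoint between the focus and the directrix along the axis of symmetry.
Axis is vertical (directrix is horizontal). Vertex y-coordinate = (-6 + 10)/2 = 2; x-coordinate = 3.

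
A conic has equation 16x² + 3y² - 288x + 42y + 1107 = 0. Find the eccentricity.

e = √13/4

Collect terms: 16(x² - 18x) + 3(y² + 14y) = -1107
Complete the square in x and y: 16(x - 9)² + 3(y + 7)² = -1107 + 1296 + 147 = 336
Divide through by 336 to get (x - 9)²/21 + (y + 7)²/112 = 1.
Ellipse, center (9, -7), major axis vertical; a² = 112, b² = 21.
c² = a² - b² = 91, so c = √91.
e = c/a = √91/4√7 = √13/4.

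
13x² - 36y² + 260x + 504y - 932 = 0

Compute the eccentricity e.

Group: 13(x² + 20x) -36(y² - 14y) = 932
13(x + 10)² -36(y - 7)² = 932 + 1300 - 1764 = 468
Divide through by 468 to get (x + 10)²/36 - (y - 7)²/13 = 1.
Hyperbola, center (-10, 7), transverse axis horizontal; a² = 36, b² = 13.
c² = a² + b² = 49, so c = 7.
e = c/a = 7/6.

e = 7/6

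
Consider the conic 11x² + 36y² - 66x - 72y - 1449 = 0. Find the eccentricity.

11(x² - 6x) + 36(y² - 2y) = 1449
Complete the square in x and y: 11(x - 3)² + 36(y - 1)² = 1449 + 99 + 36 = 1584
Dividing both sides by 1584: (x - 3)²/144 + (y - 1)²/44 = 1
Ellipse, center (3, 1), major axis horizontal; a² = 144, b² = 44.
c² = a² - b² = 100, so c = 10.
e = c/a = 10/12 = 5/6.

e = 5/6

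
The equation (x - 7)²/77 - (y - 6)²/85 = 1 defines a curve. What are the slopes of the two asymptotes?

√6545/77 and -√6545/77

Center (7, 6). The positive term is the x-term, so the transverse axis is horizontal; a² = 77, b² = 85.
For a horizontal hyperbola the asymptotes have slope ±b/a.
Here that is ±√85/√77 = ±√6545/77.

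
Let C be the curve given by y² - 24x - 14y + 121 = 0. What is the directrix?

x = -3

Only y is squared. Complete the square in y: (y - 7)² = 24(x - 3).
Vertex (3, 7); 4p = 24 so p = 6. Opens right.
Directrix is the vertical line x = h − p = 3 − (6) = -3.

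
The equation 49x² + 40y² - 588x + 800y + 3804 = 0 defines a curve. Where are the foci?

Group the x- and y-terms: 49(x² - 12x) + 40(y² + 20y) = -3804
Complete the square: 49(x - 6)² + 40(y + 10)² = -3804 + 1764 + 4000 = 1960
Divide through by 1960 to get (x - 6)²/40 + (y + 10)²/49 = 1.
Ellipse, center (6, -10), major axis vertical; a² = 49, b² = 40.
c² = a² - b² = 49 - 40 = 9, so c = 3.
Foci lie on the vertical axis through the center: (h, k ± c).

(6, -13) and (6, -7)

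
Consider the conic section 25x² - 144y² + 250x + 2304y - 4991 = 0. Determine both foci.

(-5, -5) and (-5, 21)

Group: 25(x² + 10x) -144(y² - 16y) = 4991
25(x + 5)² -144(y - 8)² = 4991 + 625 - 9216 = -3600
Divide by -3600: (y - 8)²/25 - (x + 5)²/144 = 1
Hyperbola, center (-5, 8), transverse axis vertical; a² = 25, b² = 144.
c² = a² + b² = 25 + 144 = 169, so c = 13.
Foci lie on the vertical axis through the center: (h, k ± c).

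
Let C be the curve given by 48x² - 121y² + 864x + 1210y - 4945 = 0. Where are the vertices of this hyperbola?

Group: 48(x² + 18x) -121(y² - 10y) = 4945
Complete the square: 48(x + 9)² -121(y - 5)² = 4945 + 3888 - 3025 = 5808
Divide by 5808: (x + 9)²/121 - (y - 5)²/48 = 1
Hyperbola, center (-9, 5), transverse axis horizontal; a² = 121, b² = 48.
a = 11. Vertices at (h ± a, k).

(-20, 5) and (2, 5)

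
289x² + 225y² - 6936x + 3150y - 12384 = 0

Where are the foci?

Group the x- and y-terms: 289(x² - 24x) + 225(y² + 14y) = 12384
Complete the square: 289(x - 12)² + 225(y + 7)² = 12384 + 41616 + 11025 = 65025
Divide by 65025: (x - 12)²/225 + (y + 7)²/289 = 1
Ellipse, center (12, -7), major axis vertical; a² = 289, b² = 225.
c² = a² - b² = 289 - 225 = 64, so c = 8.
Foci lie on the vertical axis through the center: (h, k ± c).

(12, -15) and (12, 1)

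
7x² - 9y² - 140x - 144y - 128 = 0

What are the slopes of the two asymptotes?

√7/3 and -√7/3

7(x² - 20x) -9(y² + 16y) = 128
7(x - 10)² -9(y + 8)² = 128 + 700 - 576 = 252
Divide by 252: (x - 10)²/36 - (y + 8)²/28 = 1
Hyperbola, center (10, -8), transverse axis horizontal; a² = 36, b² = 28.
For a horizontal hyperbola the asymptotes have slope ±b/a.
Here that is ±2√7/6 = ±√7/3.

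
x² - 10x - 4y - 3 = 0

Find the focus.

(5, -6)

Only x is squared. Complete the square in x: (x - 5)² = 4(y + 7).
Vertex (5, -7); 4p = 4 so p = 1. Opens up.
Focus is p units from the vertex along the axis: (h, k + p).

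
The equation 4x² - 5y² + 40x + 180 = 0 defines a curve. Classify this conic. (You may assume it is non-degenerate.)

No xy term. Coefficients of x² and y² are A = 4, C = -5.
A and C have opposite signs ⇒ hyperbola.

hyperbola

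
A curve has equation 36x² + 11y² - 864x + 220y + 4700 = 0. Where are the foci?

(12, -20) and (12, 0)

Group the x- and y-terms: 36(x² - 24x) + 11(y² + 20y) = -4700
Complete the square in x and y: 36(x - 12)² + 11(y + 10)² = -4700 + 5184 + 1100 = 1584
Divide by 1584: (x - 12)²/44 + (y + 10)²/144 = 1
Ellipse, center (12, -10), major axis vertical; a² = 144, b² = 44.
c² = a² - b² = 144 - 44 = 100, so c = 10.
Foci lie on the vertical axis through the center: (h, k ± c).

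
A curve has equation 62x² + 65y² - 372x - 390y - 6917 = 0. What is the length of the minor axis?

Collect terms: 62(x² - 6x) + 65(y² - 6y) = 6917
Complete the square in x and y: 62(x - 3)² + 65(y - 3)² = 6917 + 558 + 585 = 8060
Dividing both sides by 8060: (x - 3)²/130 + (y - 3)²/124 = 1
Ellipse, center (3, 3), major axis horizontal; a² = 130, b² = 124.
b² = 124 so b = 2√31; the minor axis has length 2b = 4√31.

4√31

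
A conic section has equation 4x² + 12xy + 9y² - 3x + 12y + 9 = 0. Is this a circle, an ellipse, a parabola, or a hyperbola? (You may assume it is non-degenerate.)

parabola

A = 4, B = 12, C = 9.
Discriminant B² − 4AC = 12² − 4·4·9 = 0.
B² − 4AC = 0 ⇒ parabola.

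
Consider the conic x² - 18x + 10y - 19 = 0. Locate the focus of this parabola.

Only x is squared. Complete the square in x: (x - 9)² = -10(y - 10).
Vertex (9, 10); 4p = -10 so p = -5/2. Opens down.
Focus is p units from the vertex along the axis: (h, k + p).

(9, 15/2)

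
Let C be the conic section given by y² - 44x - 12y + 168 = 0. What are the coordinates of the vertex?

(3, 6)

Only y is squared. Complete the square in y: (y - 6)² = 44(x - 3).
Vertex (3, 6); 4p = 44 so p = 11. Opens right.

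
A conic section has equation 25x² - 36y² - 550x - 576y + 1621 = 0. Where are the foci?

Rearranging, 25(x² - 22x) -36(y² + 16y) = -1621.
Completing the square gives 25(x - 11)² -36(y + 8)² = -1621 + 3025 - 2304 = -900.
Divide by -900: (y + 8)²/25 - (x - 11)²/36 = 1
Hyperbola, center (11, -8), transverse axis vertical; a² = 25, b² = 36.
c² = a² + b² = 25 + 36 = 61, so c = √61.
Foci lie on the vertical axis through the center: (h, k ± c).

(11, -8 - √61) and (11, -8 + √61)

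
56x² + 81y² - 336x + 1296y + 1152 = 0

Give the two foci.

Group: 56(x² - 6x) + 81(y² + 16y) = -1152
Completing the square gives 56(x - 3)² + 81(y + 8)² = -1152 + 504 + 5184 = 4536.
Divide by 4536: (x - 3)²/81 + (y + 8)²/56 = 1
Ellipse, center (3, -8), major axis horizontal; a² = 81, b² = 56.
c² = a² - b² = 81 - 56 = 25, so c = 5.
Foci lie on the horizontal axis through the center: (h ± c, k).

(-2, -8) and (8, -8)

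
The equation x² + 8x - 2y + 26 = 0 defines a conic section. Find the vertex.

(-4, 5)

Only x is squared. Complete the square in x: (x + 4)² = 2(y - 5).
Vertex (-4, 5); 4p = 2 so p = 1/2. Opens up.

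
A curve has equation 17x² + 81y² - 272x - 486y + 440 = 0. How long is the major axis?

18

Group: 17(x² - 16x) + 81(y² - 6y) = -440
17(x - 8)² + 81(y - 3)² = -440 + 1088 + 729 = 1377
Divide by 1377: (x - 8)²/81 + (y - 3)²/17 = 1
Ellipse, center (8, 3), major axis horizontal; a² = 81, b² = 17.
a² = 81 so a = 9; the major axis has length 2a = 18.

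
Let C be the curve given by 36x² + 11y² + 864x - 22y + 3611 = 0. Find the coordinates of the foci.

(-12, -9) and (-12, 11)

Rearranging, 36(x² + 24x) + 11(y² - 2y) = -3611.
Complete the square: 36(x + 12)² + 11(y - 1)² = -3611 + 5184 + 11 = 1584
Divide by 1584: (x + 12)²/44 + (y - 1)²/144 = 1
Ellipse, center (-12, 1), major axis vertical; a² = 144, b² = 44.
c² = a² - b² = 144 - 44 = 100, so c = 10.
Foci lie on the vertical axis through the center: (h, k ± c).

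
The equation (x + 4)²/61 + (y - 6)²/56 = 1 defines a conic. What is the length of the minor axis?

Center (-4, 6). The larger denominator 61 sits under the x-term, so the major axis is horizontal; a² = 61, b² = 56.
b² = 56 so b = 2√14; the minor axis has length 2b = 4√14.

4√14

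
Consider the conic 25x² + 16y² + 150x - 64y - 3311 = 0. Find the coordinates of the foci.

(-3, -7) and (-3, 11)

Collect terms: 25(x² + 6x) + 16(y² - 4y) = 3311
Completing the square gives 25(x + 3)² + 16(y - 2)² = 3311 + 225 + 64 = 3600.
Divide through by 3600 to get (x + 3)²/144 + (y - 2)²/225 = 1.
Ellipse, center (-3, 2), major axis vertical; a² = 225, b² = 144.
c² = a² - b² = 225 - 144 = 81, so c = 9.
Foci lie on the vertical axis through the center: (h, k ± c).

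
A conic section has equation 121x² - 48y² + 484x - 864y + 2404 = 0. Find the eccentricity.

e = 13/11

Group the x- and y-terms: 121(x² + 4x) -48(y² + 18y) = -2404
Complete the square in x and y: 121(x + 2)² -48(y + 9)² = -2404 + 484 - 3888 = -5808
Divide through by -5808 to get (y + 9)²/121 - (x + 2)²/48 = 1.
Hyperbola, center (-2, -9), transverse axis vertical; a² = 121, b² = 48.
c² = a² + b² = 169, so c = 13.
e = c/a = 13/11.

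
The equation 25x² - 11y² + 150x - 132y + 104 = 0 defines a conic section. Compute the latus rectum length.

25(x² + 6x) -11(y² + 12y) = -104
25(x + 3)² -11(y + 6)² = -104 + 225 - 396 = -275
Dividing both sides by -275: (y + 6)²/25 - (x + 3)²/11 = 1
Hyperbola, center (-3, -6), transverse axis vertical; a² = 25, b² = 11.
Latus rectum length = 2b²/a = 2·11/5 = 22/5.

22/5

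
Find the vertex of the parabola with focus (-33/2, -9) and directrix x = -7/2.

The vertex is the midpoint between the focus and the directrix along the axis of symmetry.
Axis is horizontal (directrix is vertical). Vertex x-coordinate = (-33/2 + (-7/2))/2 = -10; y-coordinate = -9.

(-10, -9)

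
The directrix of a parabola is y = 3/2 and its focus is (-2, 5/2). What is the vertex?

(-2, 2)

The vertex is the midpoint between the focus and the directrix along the axis of symmetry.
Axis is vertical (directrix is horizontal). Vertex y-coordinate = (5/2 + 3/2)/2 = 2; x-coordinate = -2.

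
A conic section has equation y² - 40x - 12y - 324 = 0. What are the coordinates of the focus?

Only y is squared. Complete the square in y: (y - 6)² = 40(x + 9).
Vertex (-9, 6); 4p = 40 so p = 10. Opens right.
Focus is p units from the vertex along the axis: (h + p, k).

(1, 6)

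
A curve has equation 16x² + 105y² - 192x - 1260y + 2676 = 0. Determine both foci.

16(x² - 12x) + 105(y² - 12y) = -2676
Complete the square in x and y: 16(x - 6)² + 105(y - 6)² = -2676 + 576 + 3780 = 1680
Divide through by 1680 to get (x - 6)²/105 + (y - 6)²/16 = 1.
Ellipse, center (6, 6), major axis horizontal; a² = 105, b² = 16.
c² = a² - b² = 105 - 16 = 89, so c = √89.
Foci lie on the horizontal axis through the center: (h ± c, k).

(6 - √89, 6) and (6 + √89, 6)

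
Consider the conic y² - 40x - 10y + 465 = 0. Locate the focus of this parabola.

(21, 5)

Only y is squared. Complete the square in y: (y - 5)² = 40(x - 11).
Vertex (11, 5); 4p = 40 so p = 10. Opens right.
Focus is p units from the vertex along the axis: (h + p, k).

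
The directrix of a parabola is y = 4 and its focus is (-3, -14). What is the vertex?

The vertex is the midpoint between the focus and the directrix along the axis of symmetry.
Axis is vertical (directrix is horizontal). Vertex y-coordinate = (-14 + 4)/2 = -5; x-coordinate = -3.

(-3, -5)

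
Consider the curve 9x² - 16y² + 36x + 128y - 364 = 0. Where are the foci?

(-7, 4) and (3, 4)

Group the x- and y-terms: 9(x² + 4x) -16(y² - 8y) = 364
Complete the square in x and y: 9(x + 2)² -16(y - 4)² = 364 + 36 - 256 = 144
Divide through by 144 to get (x + 2)²/16 - (y - 4)²/9 = 1.
Hyperbola, center (-2, 4), transverse axis horizontal; a² = 16, b² = 9.
c² = a² + b² = 16 + 9 = 25, so c = 5.
Foci lie on the horizontal axis through the center: (h ± c, k).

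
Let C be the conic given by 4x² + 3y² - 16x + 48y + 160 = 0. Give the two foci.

Group: 4(x² - 4x) + 3(y² + 16y) = -160
Complete the square in x and y: 4(x - 2)² + 3(y + 8)² = -160 + 16 + 192 = 48
Divide by 48: (x - 2)²/12 + (y + 8)²/16 = 1
Ellipse, center (2, -8), major axis vertical; a² = 16, b² = 12.
c² = a² - b² = 16 - 12 = 4, so c = 2.
Foci lie on the vertical axis through the center: (h, k ± c).

(2, -10) and (2, -6)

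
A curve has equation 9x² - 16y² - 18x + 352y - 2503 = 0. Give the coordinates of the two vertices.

(-7, 11) and (9, 11)

Rearranging, 9(x² - 2x) -16(y² - 22y) = 2503.
Complete the square in x and y: 9(x - 1)² -16(y - 11)² = 2503 + 9 - 1936 = 576
Divide by 576: (x - 1)²/64 - (y - 11)²/36 = 1
Hyperbola, center (1, 11), transverse axis horizontal; a² = 64, b² = 36.
a = 8. Vertices at (h ± a, k).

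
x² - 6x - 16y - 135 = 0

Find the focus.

Only x is squared. Complete the square in x: (x - 3)² = 16(y + 9).
Vertex (3, -9); 4p = 16 so p = 4. Opens up.
Focus is p units from the vertex along the axis: (h, k + p).

(3, -5)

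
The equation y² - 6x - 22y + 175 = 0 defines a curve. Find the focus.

(21/2, 11)

Only y is squared. Complete the square in y: (y - 11)² = 6(x - 9).
Vertex (9, 11); 4p = 6 so p = 3/2. Opens right.
Focus is p units from the vertex along the axis: (h + p, k).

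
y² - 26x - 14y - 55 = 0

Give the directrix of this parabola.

x = -21/2

Only y is squared. Complete the square in y: (y - 7)² = 26(x + 4).
Vertex (-4, 7); 4p = 26 so p = 13/2. Opens right.
Directrix is the vertical line x = h − p = -4 − (13/2) = -21/2.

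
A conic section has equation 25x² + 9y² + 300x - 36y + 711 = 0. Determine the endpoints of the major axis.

Group the x- and y-terms: 25(x² + 12x) + 9(y² - 4y) = -711
25(x + 6)² + 9(y - 2)² = -711 + 900 + 36 = 225
Divide by 225: (x + 6)²/9 + (y - 2)²/25 = 1
Ellipse, center (-6, 2), major axis vertical; a² = 25, b² = 9.
a = 5. Vertices at (h, k ± a).

(-6, -3) and (-6, 7)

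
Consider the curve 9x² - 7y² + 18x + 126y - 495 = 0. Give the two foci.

(-1, 5) and (-1, 13)

Group: 9(x² + 2x) -7(y² - 18y) = 495
Completing the square gives 9(x + 1)² -7(y - 9)² = 495 + 9 - 567 = -63.
Divide by -63: (y - 9)²/9 - (x + 1)²/7 = 1
Hyperbola, center (-1, 9), transverse axis vertical; a² = 9, b² = 7.
c² = a² + b² = 9 + 7 = 16, so c = 4.
Foci lie on the vertical axis through the center: (h, k ± c).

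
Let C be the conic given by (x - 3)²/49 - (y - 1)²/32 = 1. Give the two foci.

Center (3, 1). The positive term is the x-term, so the transverse axis is horizontal; a² = 49, b² = 32.
c² = a² + b² = 49 + 32 = 81, so c = 9.
Foci lie on the horizontal axis through the center: (h ± c, k).

(-6, 1) and (12, 1)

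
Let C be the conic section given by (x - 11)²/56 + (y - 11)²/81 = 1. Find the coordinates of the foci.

(11, 6) and (11, 16)

Center (11, 11). The larger denominator 81 sits under the y-term, so the major axis is vertical; a² = 81, b² = 56.
c² = a² - b² = 81 - 56 = 25, so c = 5.
Foci lie on the vertical axis through the center: (h, k ± c).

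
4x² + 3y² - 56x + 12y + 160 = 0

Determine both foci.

(7, -4) and (7, 0)

Group: 4(x² - 14x) + 3(y² + 4y) = -160
Complete the square: 4(x - 7)² + 3(y + 2)² = -160 + 196 + 12 = 48
Divide through by 48 to get (x - 7)²/12 + (y + 2)²/16 = 1.
Ellipse, center (7, -2), major axis vertical; a² = 16, b² = 12.
c² = a² - b² = 16 - 12 = 4, so c = 2.
Foci lie on the vertical axis through the center: (h, k ± c).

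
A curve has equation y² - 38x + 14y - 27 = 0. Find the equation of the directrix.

x = -23/2

Only y is squared. Complete the square in y: (y + 7)² = 38(x + 2).
Vertex (-2, -7); 4p = 38 so p = 19/2. Opens right.
Directrix is the vertical line x = h − p = -2 − (19/2) = -23/2.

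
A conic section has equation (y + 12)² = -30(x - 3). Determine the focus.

Vertex (3, -12); 4p = -30 so p = -15/2. Opens left.
Focus is p units from the vertex along the axis: (h + p, k).

(-9/2, -12)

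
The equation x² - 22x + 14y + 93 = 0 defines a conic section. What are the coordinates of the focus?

Only x is squared. Complete the square in x: (x - 11)² = -14(y - 2).
Vertex (11, 2); 4p = -14 so p = -7/2. Opens down.
Focus is p units from the vertex along the axis: (h, k + p).

(11, -3/2)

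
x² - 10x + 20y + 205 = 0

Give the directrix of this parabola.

Only x is squared. Complete the square in x: (x - 5)² = -20(y + 9).
Vertex (5, -9); 4p = -20 so p = -5. Opens down.
Directrix is the horizontal line y = k − p = -9 − (-5) = -4.

y = -4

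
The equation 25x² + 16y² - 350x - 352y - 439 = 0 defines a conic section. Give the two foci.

(7, 2) and (7, 20)

25(x² - 14x) + 16(y² - 22y) = 439
Completing the square gives 25(x - 7)² + 16(y - 11)² = 439 + 1225 + 1936 = 3600.
Divide by 3600: (x - 7)²/144 + (y - 11)²/225 = 1
Ellipse, center (7, 11), major axis vertical; a² = 225, b² = 144.
c² = a² - b² = 225 - 144 = 81, so c = 9.
Foci lie on the vertical axis through the center: (h, k ± c).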